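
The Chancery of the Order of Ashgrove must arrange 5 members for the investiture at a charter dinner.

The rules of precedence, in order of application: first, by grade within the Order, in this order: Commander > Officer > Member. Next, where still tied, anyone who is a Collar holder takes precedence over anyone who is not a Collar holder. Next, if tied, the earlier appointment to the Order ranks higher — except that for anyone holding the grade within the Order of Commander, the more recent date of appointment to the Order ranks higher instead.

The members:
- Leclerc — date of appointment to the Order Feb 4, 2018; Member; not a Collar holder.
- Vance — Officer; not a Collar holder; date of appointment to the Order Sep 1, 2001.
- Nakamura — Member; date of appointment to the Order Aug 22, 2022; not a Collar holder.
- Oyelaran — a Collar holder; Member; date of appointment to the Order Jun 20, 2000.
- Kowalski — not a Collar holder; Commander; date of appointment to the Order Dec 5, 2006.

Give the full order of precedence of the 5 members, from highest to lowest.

By grade within the Order: Kowalski (Commander); then Vance (Officer); then Oyelaran, Leclerc and Nakamura (Member).
Among Oyelaran, Leclerc and Nakamura, a Collar holder before not a Collar holder: Oyelaran (a Collar holder) before Leclerc and Nakamura (not a Collar holder).
Among Leclerc and Nakamura, by date of appointment to the Order (earlier first): Leclerc (Feb 4, 2018) before Nakamura (Aug 22, 2022).
Full order: Kowalski, Vance, Oyelaran, Leclerc, Nakamura.

Kowalski, Vance, Oyelaran, Leclerc, Nakamura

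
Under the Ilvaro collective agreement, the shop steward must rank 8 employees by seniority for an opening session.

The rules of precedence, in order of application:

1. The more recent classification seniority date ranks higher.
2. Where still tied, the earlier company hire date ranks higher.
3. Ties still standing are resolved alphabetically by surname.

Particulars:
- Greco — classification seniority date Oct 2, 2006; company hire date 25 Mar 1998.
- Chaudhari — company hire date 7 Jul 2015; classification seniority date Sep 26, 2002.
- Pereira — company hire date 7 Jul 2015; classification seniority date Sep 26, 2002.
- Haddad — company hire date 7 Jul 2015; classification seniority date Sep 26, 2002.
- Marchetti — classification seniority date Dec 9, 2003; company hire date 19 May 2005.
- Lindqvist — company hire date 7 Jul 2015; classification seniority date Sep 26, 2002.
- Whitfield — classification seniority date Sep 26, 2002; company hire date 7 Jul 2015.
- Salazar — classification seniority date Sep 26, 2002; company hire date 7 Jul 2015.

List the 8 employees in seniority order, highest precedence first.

Greco, Marchetti, Chaudhari, Haddad, Lindqvist, Pereira, Salazar, Whitfield

By classification seniority date (later first): Greco (Oct 2, 2006); then Marchetti (Dec 9, 2003); then Chaudhari, Haddad, Lindqvist, Pereira, Salazar and Whitfield (each Sep 26, 2002).
Chaudhari, Haddad, Lindqvist, Pereira, Salazar and Whitfield all have company hire date 7 Jul 2015, so the next rule applies.
Among Chaudhari, Haddad, Lindqvist, Pereira, Salazar and Whitfield, alphabetically by surname: Chaudhari before Haddad before Lindqvist before Pereira before Salazar before Whitfield.
Full order: Greco, Marchetti, Chaudhari, Haddad, Lindqvist, Pereira, Salazar, Whitfield.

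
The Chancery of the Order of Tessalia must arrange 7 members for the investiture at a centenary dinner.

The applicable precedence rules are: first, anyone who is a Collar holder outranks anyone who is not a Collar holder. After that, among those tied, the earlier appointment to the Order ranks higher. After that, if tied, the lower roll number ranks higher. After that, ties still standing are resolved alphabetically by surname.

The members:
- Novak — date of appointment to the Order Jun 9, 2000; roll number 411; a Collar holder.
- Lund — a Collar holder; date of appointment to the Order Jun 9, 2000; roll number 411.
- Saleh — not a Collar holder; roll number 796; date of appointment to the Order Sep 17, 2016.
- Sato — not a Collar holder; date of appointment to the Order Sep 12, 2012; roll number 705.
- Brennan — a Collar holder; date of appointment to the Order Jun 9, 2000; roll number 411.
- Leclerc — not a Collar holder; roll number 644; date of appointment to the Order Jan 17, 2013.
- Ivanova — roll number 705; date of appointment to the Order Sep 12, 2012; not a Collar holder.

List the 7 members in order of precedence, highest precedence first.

By the first rule: Brennan, Lund and Novak (each a Collar holder); then Ivanova, Sato, Leclerc and Saleh (each not a Collar holder).
Brennan, Lund and Novak all have date of appointment to the Order Jun 9, 2000, so the next rule applies.
Brennan, Lund and Novak all have roll number 411, so the next rule applies.
Among Brennan, Lund and Novak, alphabetically by surname: Brennan before Lund before Novak.
Among Ivanova, Sato, Leclerc and Saleh, by date of appointment to the Order (earlier first): Ivanova and Sato (Sep 12, 2012) before Leclerc (Jan 17, 2013) before Saleh (Sep 17, 2016).
Ivanova and Sato both have roll number 705, so the next rule applies.
Among Ivanova and Sato, alphabetically by surname: Ivanova before Sato.
Full order: Brennan, Lund, Novak, Ivanova, Sato, Leclerc, Saleh.

Brennan, Lund, Novak, Ivanova, Sato, Leclerc, Saleh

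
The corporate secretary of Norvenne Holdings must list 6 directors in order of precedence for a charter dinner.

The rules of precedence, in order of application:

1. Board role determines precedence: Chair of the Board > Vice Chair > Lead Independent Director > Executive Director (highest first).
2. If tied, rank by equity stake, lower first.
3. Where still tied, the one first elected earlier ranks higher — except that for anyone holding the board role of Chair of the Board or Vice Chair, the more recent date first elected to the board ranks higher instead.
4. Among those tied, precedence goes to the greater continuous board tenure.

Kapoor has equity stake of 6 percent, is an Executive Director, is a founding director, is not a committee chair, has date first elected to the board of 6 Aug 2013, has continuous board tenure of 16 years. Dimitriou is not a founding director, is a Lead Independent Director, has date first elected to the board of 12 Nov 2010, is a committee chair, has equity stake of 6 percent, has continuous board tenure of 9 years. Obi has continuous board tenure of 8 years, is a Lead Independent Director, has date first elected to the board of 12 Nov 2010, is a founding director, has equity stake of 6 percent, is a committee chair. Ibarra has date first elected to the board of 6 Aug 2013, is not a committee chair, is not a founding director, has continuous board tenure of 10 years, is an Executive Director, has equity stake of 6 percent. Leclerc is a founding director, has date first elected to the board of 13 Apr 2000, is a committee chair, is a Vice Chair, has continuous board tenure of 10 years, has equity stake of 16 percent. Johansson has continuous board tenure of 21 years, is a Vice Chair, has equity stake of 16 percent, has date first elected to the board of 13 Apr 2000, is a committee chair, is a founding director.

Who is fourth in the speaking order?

By board role: Johansson and Leclerc (Vice Chair); then Dimitriou and Obi (Lead Independent Director); then Kapoor and Ibarra (Executive Director).
Johansson and Leclerc both have equity stake 16 percent, so the next rule applies.
Johansson and Leclerc both have date first elected to the board 13 Apr 2000, so the next rule applies.
Among Johansson and Leclerc, by continuous board tenure (higher first): Johansson (21 years) before Leclerc (10 years).
Dimitriou and Obi both have equity stake 6 percent, so the next rule applies.
Dimitriou and Obi both have date first elected to the board 12 Nov 2010, so the next rule applies.
Among Dimitriou and Obi, by continuous board tenure (higher first): Dimitriou (9 years) before Obi (8 years).
Kapoor and Ibarra both have equity stake 6 percent, so the next rule applies.
Kapoor and Ibarra both have date first elected to the board 6 Aug 2013, so the next rule applies.
Among Kapoor and Ibarra, by continuous board tenure (higher first): Kapoor (16 years) before Ibarra (10 years).
Order: Johansson, Leclerc, Dimitriou, Obi, Kapoor, Ibarra.

Obi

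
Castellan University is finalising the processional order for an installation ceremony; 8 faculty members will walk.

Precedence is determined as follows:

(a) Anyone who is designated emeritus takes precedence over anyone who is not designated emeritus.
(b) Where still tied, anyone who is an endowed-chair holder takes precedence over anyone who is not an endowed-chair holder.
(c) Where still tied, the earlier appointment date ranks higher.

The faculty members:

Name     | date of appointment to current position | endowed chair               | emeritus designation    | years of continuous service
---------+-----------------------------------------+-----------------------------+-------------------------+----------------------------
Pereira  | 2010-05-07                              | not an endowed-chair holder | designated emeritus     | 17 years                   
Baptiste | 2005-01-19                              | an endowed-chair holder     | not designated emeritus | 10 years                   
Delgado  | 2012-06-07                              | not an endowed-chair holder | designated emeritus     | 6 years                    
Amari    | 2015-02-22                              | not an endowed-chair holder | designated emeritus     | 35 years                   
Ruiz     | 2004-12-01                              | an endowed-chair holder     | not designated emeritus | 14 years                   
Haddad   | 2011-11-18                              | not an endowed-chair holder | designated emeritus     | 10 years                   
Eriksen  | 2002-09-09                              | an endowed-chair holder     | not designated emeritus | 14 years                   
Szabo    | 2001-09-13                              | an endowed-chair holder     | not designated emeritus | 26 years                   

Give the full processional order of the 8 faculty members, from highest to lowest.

Pereira, Haddad, Delgado, Amari, Szabo, Eriksen, Ruiz, Baptiste

By the first rule: Pereira, Haddad, Delgado and Amari (each designated emeritus); then Szabo, Eriksen, Ruiz and Baptiste (each not designated emeritus).
Pereira, Haddad, Delgado and Amari are each not an endowed-chair holder, so the next rule applies.
Among Pereira, Haddad, Delgado and Amari, by date of appointment to current position (earlier first): Pereira (2010-05-07) before Haddad (2011-11-18) before Delgado (2012-06-07) before Amari (2015-02-22).
Szabo, Eriksen, Ruiz and Baptiste are each an endowed-chair holder, so the next rule applies.
Among Szabo, Eriksen, Ruiz and Baptiste, by date of appointment to current position (earlier first): Szabo (2001-09-13) before Eriksen (2002-09-09) before Ruiz (2004-12-01) before Baptiste (2005-01-19).
Full order: Pereira, Haddad, Delgado, Amari, Szabo, Eriksen, Ruiz, Baptiste.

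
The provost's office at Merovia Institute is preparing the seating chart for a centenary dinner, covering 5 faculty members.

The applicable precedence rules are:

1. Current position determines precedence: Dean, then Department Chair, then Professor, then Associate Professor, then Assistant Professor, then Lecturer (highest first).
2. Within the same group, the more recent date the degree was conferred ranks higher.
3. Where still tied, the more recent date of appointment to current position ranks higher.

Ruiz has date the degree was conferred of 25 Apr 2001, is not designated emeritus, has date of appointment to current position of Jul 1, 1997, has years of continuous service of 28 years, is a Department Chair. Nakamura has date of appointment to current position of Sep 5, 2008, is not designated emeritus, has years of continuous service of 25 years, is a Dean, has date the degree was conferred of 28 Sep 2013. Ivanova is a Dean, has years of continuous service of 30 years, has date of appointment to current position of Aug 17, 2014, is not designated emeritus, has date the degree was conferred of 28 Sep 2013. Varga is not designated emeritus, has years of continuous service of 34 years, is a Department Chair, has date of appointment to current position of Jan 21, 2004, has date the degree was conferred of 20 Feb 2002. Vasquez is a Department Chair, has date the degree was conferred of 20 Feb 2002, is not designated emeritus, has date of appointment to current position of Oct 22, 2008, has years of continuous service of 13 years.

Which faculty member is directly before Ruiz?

Varga

By current position: Ivanova and Nakamura (Dean); then Vasquez, Varga and Ruiz (Department Chair).
Ivanova and Nakamura both have date the degree was conferred 28 Sep 2013, so the next rule applies.
Among Ivanova and Nakamura, by date of appointment to current position (later first): Ivanova (Aug 17, 2014) before Nakamura (Sep 5, 2008).
Among Vasquez, Varga and Ruiz, by date the degree was conferred (later first): Vasquez and Varga (20 Feb 2002) before Ruiz (25 Apr 2001).
Among Vasquez and Varga, by date of appointment to current position (later first): Vasquez (Oct 22, 2008) before Varga (Jan 21, 2004).
Order: Ivanova, Nakamura, Vasquez, Varga, Ruiz.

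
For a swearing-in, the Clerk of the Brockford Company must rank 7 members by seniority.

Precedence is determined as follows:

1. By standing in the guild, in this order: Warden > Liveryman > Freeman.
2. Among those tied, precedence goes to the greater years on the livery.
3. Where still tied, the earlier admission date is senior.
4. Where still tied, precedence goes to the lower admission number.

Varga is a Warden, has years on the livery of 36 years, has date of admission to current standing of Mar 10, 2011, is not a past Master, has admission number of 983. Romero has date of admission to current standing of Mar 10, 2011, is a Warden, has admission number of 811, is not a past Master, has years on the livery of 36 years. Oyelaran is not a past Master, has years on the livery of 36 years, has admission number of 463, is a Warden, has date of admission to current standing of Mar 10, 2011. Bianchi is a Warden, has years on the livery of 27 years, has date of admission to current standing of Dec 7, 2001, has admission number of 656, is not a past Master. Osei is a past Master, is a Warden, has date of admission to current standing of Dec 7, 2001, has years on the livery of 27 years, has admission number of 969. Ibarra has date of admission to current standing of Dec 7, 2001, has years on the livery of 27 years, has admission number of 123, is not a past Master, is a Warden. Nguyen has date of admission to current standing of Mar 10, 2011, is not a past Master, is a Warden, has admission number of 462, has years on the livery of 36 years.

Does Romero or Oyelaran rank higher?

Oyelaran

By standing in the guild: Nguyen, Oyelaran, Romero, Varga, Ibarra, Bianchi and Osei (Warden).
Among Nguyen, Oyelaran, Romero, Varga, Ibarra, Bianchi and Osei, by years on the livery (higher first): Nguyen, Oyelaran, Romero and Varga (36 years) before Ibarra, Bianchi and Osei (27 years).
Nguyen, Oyelaran, Romero and Varga all have date of admission to current standing Mar 10, 2011, so the next rule applies.
Among Nguyen, Oyelaran, Romero and Varga, by admission number (lower first): Nguyen (462) before Oyelaran (463) before Romero (811) before Varga (983).
Ibarra, Bianchi and Osei all have date of admission to current standing Dec 7, 2001, so the next rule applies.
Among Ibarra, Bianchi and Osei, by admission number (lower first): Ibarra (123) before Bianchi (656) before Osei (969).
So Oyelaran takes precedence.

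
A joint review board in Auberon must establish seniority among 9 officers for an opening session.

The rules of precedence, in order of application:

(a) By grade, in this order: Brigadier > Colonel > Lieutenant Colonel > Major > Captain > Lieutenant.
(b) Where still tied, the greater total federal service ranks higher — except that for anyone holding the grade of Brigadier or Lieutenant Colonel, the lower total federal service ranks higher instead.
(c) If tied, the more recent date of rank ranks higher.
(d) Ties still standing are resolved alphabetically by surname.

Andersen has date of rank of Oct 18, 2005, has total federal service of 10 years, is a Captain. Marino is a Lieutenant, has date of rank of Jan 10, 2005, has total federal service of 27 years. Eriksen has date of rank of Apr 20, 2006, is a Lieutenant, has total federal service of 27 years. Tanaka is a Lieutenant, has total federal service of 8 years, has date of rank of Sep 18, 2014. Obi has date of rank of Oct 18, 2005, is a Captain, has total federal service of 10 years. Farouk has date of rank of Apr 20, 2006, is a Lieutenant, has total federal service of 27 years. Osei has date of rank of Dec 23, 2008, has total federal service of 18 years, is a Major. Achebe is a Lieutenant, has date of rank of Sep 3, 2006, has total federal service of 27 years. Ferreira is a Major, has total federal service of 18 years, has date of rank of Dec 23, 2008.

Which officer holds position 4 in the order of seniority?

By grade: Ferreira and Osei (Major); then Andersen and Obi (Captain); then Achebe, Eriksen, Farouk, Marino and Tanaka (Lieutenant).
Ferreira and Osei both have total federal service 18 years, so the next rule applies.
Ferreira and Osei both have date of rank Dec 23, 2008, so the next rule applies.
Among Ferreira and Osei, alphabetically by surname: Ferreira before Osei.
Andersen and Obi both have total federal service 10 years, so the next rule applies.
Andersen and Obi both have date of rank Oct 18, 2005, so the next rule applies.
Among Andersen and Obi, alphabetically by surname: Andersen before Obi.
Among Achebe, Eriksen, Farouk, Marino and Tanaka, by total federal service (higher first): Achebe, Eriksen, Farouk and Marino (27 years) before Tanaka (8 years).
Among Achebe, Eriksen, Farouk and Marino, by date of rank (later first): Achebe (Sep 3, 2006) before Eriksen and Farouk (Apr 20, 2006) before Marino (Jan 10, 2005).
Among Eriksen and Farouk, alphabetically by surname: Eriksen before Farouk.
Order: Ferreira, Osei, Andersen, Obi, Achebe, Eriksen, Farouk, Marino, Tanaka.

Obi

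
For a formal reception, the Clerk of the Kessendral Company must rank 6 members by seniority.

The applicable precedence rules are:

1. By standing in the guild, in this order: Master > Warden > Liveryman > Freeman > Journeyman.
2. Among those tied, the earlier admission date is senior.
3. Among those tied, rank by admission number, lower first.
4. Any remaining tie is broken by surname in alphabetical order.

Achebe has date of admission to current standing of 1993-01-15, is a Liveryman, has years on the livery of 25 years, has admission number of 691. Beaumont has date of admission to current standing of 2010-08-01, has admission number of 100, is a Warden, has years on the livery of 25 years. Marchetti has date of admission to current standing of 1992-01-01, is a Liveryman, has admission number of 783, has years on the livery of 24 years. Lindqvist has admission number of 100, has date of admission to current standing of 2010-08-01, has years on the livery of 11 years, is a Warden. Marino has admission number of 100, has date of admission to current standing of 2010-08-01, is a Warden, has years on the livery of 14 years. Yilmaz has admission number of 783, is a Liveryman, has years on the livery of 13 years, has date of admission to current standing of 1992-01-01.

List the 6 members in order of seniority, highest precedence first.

By standing in the guild: Beaumont, Lindqvist and Marino (Warden); then Marchetti, Yilmaz and Achebe (Liveryman).
Beaumont, Lindqvist and Marino all have date of admission to current standing 2010-08-01, so the next rule applies.
Beaumont, Lindqvist and Marino all have admission number 100, so the next rule applies.
Among Beaumont, Lindqvist and Marino, alphabetically by surname: Beaumont before Lindqvist before Marino.
Among Marchetti, Yilmaz and Achebe, by date of admission to current standing (earlier first): Marchetti and Yilmaz (1992-01-01) before Achebe (1993-01-15).
Marchetti and Yilmaz both have admission number 783, so the next rule applies.
Among Marchetti and Yilmaz, alphabetically by surname: Marchetti before Yilmaz.
Full order: Beaumont, Lindqvist, Marino, Marchetti, Yilmaz, Achebe.

Beaumont, Lindqvist, Marino, Marchetti, Yilmaz, Achebe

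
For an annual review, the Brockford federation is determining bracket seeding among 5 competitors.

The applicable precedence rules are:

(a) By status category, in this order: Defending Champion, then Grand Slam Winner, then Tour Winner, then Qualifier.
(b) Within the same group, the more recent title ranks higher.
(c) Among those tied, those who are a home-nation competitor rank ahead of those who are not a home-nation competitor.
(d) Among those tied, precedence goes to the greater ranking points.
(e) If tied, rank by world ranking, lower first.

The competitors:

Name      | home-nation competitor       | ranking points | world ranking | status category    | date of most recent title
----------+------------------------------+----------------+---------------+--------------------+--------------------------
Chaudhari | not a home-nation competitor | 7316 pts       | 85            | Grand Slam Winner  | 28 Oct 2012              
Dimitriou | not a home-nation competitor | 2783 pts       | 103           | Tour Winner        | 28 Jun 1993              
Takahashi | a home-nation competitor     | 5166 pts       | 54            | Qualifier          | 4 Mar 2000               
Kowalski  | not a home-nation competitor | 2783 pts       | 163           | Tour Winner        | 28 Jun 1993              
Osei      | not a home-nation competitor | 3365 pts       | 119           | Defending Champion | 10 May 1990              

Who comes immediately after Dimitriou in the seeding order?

Kowalski

By status category: Osei (Defending Champion); then Chaudhari (Grand Slam Winner); then Dimitriou and Kowalski (Tour Winner); then Takahashi (Qualifier).
Dimitriou and Kowalski both have date of most recent title 28 Jun 1993, so the next rule applies.
Dimitriou and Kowalski are each not a home-nation competitor, so the next rule applies.
Dimitriou and Kowalski both have ranking points 2783 pts, so the next rule applies.
Among Dimitriou and Kowalski, by world ranking (lower first): Dimitriou (103) before Kowalski (163).
Order: Osei, Chaudhari, Dimitriou, Kowalski, Takahashi.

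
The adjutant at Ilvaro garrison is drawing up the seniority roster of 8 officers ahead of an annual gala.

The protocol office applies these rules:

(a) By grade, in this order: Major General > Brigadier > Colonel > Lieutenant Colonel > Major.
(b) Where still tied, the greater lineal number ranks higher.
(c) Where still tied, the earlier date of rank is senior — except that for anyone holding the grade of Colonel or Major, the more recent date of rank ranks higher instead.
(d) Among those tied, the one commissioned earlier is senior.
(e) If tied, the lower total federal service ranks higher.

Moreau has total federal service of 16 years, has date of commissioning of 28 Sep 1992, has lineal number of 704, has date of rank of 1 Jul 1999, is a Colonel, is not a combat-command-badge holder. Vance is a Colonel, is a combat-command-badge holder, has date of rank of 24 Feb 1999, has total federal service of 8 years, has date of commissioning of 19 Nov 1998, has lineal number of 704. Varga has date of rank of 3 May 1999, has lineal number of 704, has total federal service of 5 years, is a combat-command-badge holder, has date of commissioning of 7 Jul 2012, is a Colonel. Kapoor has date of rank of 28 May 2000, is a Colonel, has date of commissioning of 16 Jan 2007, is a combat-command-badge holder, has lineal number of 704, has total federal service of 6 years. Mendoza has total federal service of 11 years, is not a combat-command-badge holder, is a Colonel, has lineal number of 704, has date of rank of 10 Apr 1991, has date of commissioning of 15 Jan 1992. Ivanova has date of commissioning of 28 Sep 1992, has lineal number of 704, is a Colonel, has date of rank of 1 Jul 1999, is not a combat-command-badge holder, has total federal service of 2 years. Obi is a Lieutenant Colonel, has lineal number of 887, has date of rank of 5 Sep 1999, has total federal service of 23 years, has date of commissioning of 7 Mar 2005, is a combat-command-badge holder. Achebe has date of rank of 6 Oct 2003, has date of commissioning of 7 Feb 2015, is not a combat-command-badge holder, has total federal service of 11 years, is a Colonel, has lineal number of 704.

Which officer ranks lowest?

Obi

By grade: Achebe, Kapoor, Ivanova, Moreau, Varga, Vance and Mendoza (Colonel); then Obi (Lieutenant Colonel).
Achebe, Kapoor, Ivanova, Moreau, Varga, Vance and Mendoza all have lineal number 704, so the next rule applies.
Among Achebe, Kapoor, Ivanova, Moreau, Varga, Vance and Mendoza, by date of rank (later first) (reversed rule for this group): Achebe (6 Oct 2003) before Kapoor (28 May 2000) before Ivanova and Moreau (1 Jul 1999) before Varga (3 May 1999) before Vance (24 Feb 1999) before Mendoza (10 Apr 1991).
Ivanova and Moreau both have date of commissioning 28 Sep 1992, so the next rule applies.
Among Ivanova and Moreau, by total federal service (lower first): Ivanova (2 years) before Moreau (16 years).
Order: Achebe, Kapoor, Ivanova, Moreau, Varga, Vance, Mendoza, Obi.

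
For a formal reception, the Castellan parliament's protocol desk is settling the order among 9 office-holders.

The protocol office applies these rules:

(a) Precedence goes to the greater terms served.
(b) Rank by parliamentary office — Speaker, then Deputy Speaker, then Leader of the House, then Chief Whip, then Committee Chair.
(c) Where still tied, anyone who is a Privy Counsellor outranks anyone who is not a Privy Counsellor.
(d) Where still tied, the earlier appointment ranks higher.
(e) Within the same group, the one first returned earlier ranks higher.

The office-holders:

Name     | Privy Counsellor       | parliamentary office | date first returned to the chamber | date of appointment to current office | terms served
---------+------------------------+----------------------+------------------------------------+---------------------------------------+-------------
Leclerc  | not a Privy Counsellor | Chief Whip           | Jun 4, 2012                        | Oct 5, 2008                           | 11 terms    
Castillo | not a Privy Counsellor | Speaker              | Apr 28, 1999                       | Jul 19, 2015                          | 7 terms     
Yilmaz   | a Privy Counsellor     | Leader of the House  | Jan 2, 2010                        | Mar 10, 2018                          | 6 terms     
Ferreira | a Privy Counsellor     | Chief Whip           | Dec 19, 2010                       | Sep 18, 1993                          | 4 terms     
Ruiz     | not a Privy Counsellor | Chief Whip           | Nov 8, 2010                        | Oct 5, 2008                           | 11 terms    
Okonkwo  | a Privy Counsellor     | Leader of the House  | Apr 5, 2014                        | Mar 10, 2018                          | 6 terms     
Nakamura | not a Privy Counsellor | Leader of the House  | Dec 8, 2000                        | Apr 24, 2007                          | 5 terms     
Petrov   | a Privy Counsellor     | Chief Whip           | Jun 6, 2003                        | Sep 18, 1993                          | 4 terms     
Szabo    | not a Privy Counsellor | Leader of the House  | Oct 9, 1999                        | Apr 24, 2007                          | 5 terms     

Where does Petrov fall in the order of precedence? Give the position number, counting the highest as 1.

By terms served (higher first): Ruiz and Leclerc (both 11 terms); then Castillo (7 terms); then Yilmaz and Okonkwo (both 6 terms); then Szabo and Nakamura (both 5 terms); then Petrov and Ferreira (both 4 terms).
Ruiz and Leclerc are each Chief Whip, so the next rule applies.
Ruiz and Leclerc are each not a Privy Counsellor, so the next rule applies.
Ruiz and Leclerc both have date of appointment to current office Oct 5, 2008, so the next rule applies.
Among Ruiz and Leclerc, by date first returned to the chamber (earlier first): Ruiz (Nov 8, 2010) before Leclerc (Jun 4, 2012).
Yilmaz and Okonkwo are each Leader of the House, so the next rule applies.
Yilmaz and Okonkwo are each a Privy Counsellor, so the next rule applies.
Yilmaz and Okonkwo both have date of appointment to current office Mar 10, 2018, so the next rule applies.
Among Yilmaz and Okonkwo, by date first returned to the chamber (earlier first): Yilmaz (Jan 2, 2010) before Okonkwo (Apr 5, 2014).
Szabo and Nakamura are each Leader of the House, so the next rule applies.
Szabo and Nakamura are each not a Privy Counsellor, so the next rule applies.
Szabo and Nakamura both have date of appointment to current office Apr 24, 2007, so the next rule applies.
Among Szabo and Nakamura, by date first returned to the chamber (earlier first): Szabo (Oct 9, 1999) before Nakamura (Dec 8, 2000).
Petrov and Ferreira are each Chief Whip, so the next rule applies.
Petrov and Ferreira are each a Privy Counsellor, so the next rule applies.
Petrov and Ferreira both have date of appointment to current office Sep 18, 1993, so the next rule applies.
Among Petrov and Ferreira, by date first returned to the chamber (earlier first): Petrov (Jun 6, 2003) before Ferreira (Dec 19, 2010).
Order: Ruiz, Leclerc, Castillo, Yilmaz, Okonkwo, Szabo, Nakamura, Petrov, Ferreira. So position 8.

8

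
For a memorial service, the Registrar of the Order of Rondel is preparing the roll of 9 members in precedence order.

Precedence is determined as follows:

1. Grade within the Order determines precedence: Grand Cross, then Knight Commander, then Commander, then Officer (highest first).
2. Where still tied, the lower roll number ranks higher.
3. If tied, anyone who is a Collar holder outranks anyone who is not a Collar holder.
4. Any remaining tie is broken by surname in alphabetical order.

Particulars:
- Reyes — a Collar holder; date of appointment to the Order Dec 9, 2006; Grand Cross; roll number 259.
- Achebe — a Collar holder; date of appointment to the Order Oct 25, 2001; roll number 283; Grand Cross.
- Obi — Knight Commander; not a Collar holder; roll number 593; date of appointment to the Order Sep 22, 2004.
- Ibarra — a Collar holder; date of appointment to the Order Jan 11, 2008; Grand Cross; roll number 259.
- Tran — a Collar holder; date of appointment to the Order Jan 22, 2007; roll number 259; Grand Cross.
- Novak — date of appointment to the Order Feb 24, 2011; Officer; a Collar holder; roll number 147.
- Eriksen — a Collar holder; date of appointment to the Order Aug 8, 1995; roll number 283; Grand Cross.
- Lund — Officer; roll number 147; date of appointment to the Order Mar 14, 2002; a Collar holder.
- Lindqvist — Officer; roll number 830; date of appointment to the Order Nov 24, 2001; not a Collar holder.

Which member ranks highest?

Ibarra

By grade within the Order: Ibarra, Reyes, Tran, Achebe and Eriksen (Grand Cross); then Obi (Knight Commander); then Lund, Novak and Lindqvist (Officer).
Among Ibarra, Reyes, Tran, Achebe and Eriksen, by roll number (lower first): Ibarra, Reyes and Tran (259) before Achebe and Eriksen (283).
Ibarra, Reyes and Tran are each a Collar holder, so the next rule applies.
Among Ibarra, Reyes and Tran, alphabetically by surname: Ibarra before Reyes before Tran.
Achebe and Eriksen are each a Collar holder, so the next rule applies.
Among Achebe and Eriksen, alphabetically by surname: Achebe before Eriksen.
Among Lund, Novak and Lindqvist, by roll number (lower first): Lund and Novak (147) before Lindqvist (830).
Lund and Novak are each a Collar holder, so the next rule applies.
Among Lund and Novak, alphabetically by surname: Lund before Novak.
Order: Ibarra, Reyes, Tran, Achebe, Eriksen, Obi, Lund, Novak, Lindqvist.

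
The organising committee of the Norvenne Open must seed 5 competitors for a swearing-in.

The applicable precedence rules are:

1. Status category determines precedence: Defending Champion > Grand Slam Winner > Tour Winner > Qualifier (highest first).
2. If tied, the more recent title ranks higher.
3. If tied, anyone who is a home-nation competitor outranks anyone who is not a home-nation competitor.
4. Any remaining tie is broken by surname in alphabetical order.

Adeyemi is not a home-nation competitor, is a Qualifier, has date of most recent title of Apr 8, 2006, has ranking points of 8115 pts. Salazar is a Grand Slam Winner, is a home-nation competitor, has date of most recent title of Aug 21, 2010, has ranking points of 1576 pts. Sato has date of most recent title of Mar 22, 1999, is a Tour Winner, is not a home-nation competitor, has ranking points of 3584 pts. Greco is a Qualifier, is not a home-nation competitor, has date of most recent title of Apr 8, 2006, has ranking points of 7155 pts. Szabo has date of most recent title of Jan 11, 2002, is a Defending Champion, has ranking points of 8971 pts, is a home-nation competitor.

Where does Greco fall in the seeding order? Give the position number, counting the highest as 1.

5

By status category: Szabo (Defending Champion); then Salazar (Grand Slam Winner); then Sato (Tour Winner); then Adeyemi and Greco (Qualifier).
Adeyemi and Greco both have date of most recent title Apr 8, 2006, so the next rule applies.
Adeyemi and Greco are each not a home-nation competitor, so the next rule applies.
Among Adeyemi and Greco, alphabetically by surname: Adeyemi before Greco.
Order: Szabo, Salazar, Sato, Adeyemi, Greco. So position 5.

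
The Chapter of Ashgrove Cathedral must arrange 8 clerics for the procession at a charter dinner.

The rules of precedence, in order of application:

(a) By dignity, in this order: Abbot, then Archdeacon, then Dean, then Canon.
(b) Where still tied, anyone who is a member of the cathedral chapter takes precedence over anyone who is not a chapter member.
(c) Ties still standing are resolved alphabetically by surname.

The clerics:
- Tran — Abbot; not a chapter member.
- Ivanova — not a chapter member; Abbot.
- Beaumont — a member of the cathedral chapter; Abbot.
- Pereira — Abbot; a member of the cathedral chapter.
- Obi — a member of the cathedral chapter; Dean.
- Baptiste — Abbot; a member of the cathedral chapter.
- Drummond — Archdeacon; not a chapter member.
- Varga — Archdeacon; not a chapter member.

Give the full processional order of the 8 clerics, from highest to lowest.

By dignity: Baptiste, Beaumont, Pereira, Ivanova and Tran (Abbot); then Drummond and Varga (Archdeacon); then Obi (Dean).
Among Baptiste, Beaumont, Pereira, Ivanova and Tran, a member of the cathedral chapter before not a chapter member: Baptiste, Beaumont and Pereira (a member of the cathedral chapter) before Ivanova and Tran (not a chapter member).
Among Baptiste, Beaumont and Pereira, alphabetically by surname: Baptiste before Beaumont before Pereira.
Among Ivanova and Tran, alphabetically by surname: Ivanova before Tran.
Drummond and Varga are each not a chapter member, so the next rule applies.
Among Drummond and Varga, alphabetically by surname: Drummond before Varga.
Full order: Baptiste, Beaumont, Pereira, Ivanova, Tran, Drummond, Varga, Obi.

Baptiste, Beaumont, Pereira, Ivanova, Tran, Drummond, Varga, Obi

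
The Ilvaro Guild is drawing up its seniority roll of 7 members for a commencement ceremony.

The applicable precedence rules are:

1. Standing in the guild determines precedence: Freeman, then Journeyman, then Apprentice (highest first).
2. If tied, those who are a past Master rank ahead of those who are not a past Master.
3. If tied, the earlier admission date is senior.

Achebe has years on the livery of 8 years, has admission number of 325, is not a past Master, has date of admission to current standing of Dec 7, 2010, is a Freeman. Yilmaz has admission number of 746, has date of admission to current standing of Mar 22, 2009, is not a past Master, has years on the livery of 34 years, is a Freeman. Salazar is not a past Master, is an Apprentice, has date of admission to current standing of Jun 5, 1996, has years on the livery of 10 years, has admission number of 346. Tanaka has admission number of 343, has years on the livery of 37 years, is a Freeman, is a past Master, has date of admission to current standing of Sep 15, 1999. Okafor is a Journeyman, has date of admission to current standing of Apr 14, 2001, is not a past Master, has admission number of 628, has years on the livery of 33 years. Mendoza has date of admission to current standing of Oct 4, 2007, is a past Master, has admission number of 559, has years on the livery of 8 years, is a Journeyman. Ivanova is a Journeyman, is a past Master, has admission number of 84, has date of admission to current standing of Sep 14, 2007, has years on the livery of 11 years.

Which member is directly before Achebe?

By standing in the guild: Tanaka, Yilmaz and Achebe (Freeman); then Ivanova, Mendoza and Okafor (Journeyman); then Salazar (Apprentice).
Among Tanaka, Yilmaz and Achebe, a past Master before not a past Master: Tanaka (a past Master) before Yilmaz and Achebe (not a past Master).
Among Yilmaz and Achebe, by date of admission to current standing (earlier first): Yilmaz (Mar 22, 2009) before Achebe (Dec 7, 2010).
Among Ivanova, Mendoza and Okafor, a past Master before not a past Master: Ivanova and Mendoza (a past Master) before Okafor (not a past Master).
Among Ivanova and Mendoza, by date of admission to current standing (earlier first): Ivanova (Sep 14, 2007) before Mendoza (Oct 4, 2007).
Order: Tanaka, Yilmaz, Achebe, Ivanova, Mendoza, Okafor, Salazar.

Yilmaz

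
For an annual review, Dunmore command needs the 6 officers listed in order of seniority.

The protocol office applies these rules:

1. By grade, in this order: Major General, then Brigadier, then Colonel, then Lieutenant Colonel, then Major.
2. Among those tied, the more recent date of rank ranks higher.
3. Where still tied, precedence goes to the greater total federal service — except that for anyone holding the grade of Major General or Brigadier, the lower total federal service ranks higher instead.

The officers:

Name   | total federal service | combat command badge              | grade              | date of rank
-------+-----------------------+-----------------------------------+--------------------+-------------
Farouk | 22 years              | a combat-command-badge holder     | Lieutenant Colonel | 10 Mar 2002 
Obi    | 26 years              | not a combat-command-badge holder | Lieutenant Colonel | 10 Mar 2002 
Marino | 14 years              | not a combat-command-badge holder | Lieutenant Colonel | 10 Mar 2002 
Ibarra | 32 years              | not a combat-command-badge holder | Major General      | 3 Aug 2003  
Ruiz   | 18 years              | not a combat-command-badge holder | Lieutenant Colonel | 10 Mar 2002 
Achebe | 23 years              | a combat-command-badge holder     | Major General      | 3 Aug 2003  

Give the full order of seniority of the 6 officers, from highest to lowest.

Achebe, Ibarra, Obi, Farouk, Ruiz, Marino

By grade: Achebe and Ibarra (Major General); then Obi, Farouk, Ruiz and Marino (Lieutenant Colonel).
Achebe and Ibarra both have date of rank 3 Aug 2003, so the next rule applies.
Among Achebe and Ibarra, by total federal service (lower first) (reversed rule for this group): Achebe (23 years) before Ibarra (32 years).
Obi, Farouk, Ruiz and Marino all have date of rank 10 Mar 2002, so the next rule applies.
Among Obi, Farouk, Ruiz and Marino, by total federal service (higher first): Obi (26 years) before Farouk (22 years) before Ruiz (18 years) before Marino (14 years).
Full order: Achebe, Ibarra, Obi, Farouk, Ruiz, Marino.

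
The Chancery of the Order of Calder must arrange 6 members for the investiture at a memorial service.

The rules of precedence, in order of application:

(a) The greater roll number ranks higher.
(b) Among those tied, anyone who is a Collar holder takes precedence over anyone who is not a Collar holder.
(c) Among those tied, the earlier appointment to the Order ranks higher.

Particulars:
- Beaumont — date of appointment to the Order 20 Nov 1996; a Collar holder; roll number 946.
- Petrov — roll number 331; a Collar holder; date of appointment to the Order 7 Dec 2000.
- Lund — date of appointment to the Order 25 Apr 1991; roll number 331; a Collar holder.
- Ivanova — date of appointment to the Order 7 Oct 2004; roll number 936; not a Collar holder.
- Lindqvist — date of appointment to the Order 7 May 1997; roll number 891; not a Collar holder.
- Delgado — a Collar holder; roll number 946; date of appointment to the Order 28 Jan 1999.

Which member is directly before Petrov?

By roll number (higher first): Beaumont and Delgado (both 946); then Ivanova (936); then Lindqvist (891); then Lund and Petrov (both 331).
Beaumont and Delgado are each a Collar holder, so the next rule applies.
Among Beaumont and Delgado, by date of appointment to the Order (earlier first): Beaumont (20 Nov 1996) before Delgado (28 Jan 1999).
Lund and Petrov are each a Collar holder, so the next rule applies.
Among Lund and Petrov, by date of appointment to the Order (earlier first): Lund (25 Apr 1991) before Petrov (7 Dec 2000).
Order: Beaumont, Delgado, Ivanova, Lindqvist, Lund, Petrov.

Lund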